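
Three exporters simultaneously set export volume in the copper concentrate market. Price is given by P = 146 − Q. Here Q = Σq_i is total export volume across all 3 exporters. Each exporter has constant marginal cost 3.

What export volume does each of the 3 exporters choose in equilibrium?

35.75

A representative exporter's profit is π_i = q_i(146 − Q) − 3q_i, with Q = q_i + Σ_{j≠i} q_j.
First-order condition: 143 − 2q_i − Σ_{j≠i} q_j = 0.
In a symmetric equilibrium every exporter chooses the same q, so Σ_{j≠i} q_j = 2q. The condition becomes 143 − 4q = 0, giving q = 143/4 = 35.75.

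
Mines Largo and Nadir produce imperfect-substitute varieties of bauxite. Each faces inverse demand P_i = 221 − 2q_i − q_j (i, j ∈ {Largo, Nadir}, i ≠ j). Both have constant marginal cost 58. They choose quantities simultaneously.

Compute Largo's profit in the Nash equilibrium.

2125.52

Mine Largo's profit: π = q_{Largo}(221 − 2q_{Largo} − q_{Nadir}) − 58q_{Largo}.
∂π/∂q_{Largo} = 163 − 4q_{Largo} − q_{Nadir} = 0 ⇒ q_{Largo} = 40.75 − 0.25q_{Nadir}.
The game is symmetric, so in equilibrium q_{Nadir} = q_{Largo}: the reaction function gives 1.25q_{Largo} = 40.75, hence q_{Largo} = 32.6.
P_{Largo} = 221 − 2·32.6 − 32.6 = 123.2.
Profit = (123.2 − 58)·32.6 = 2125.52.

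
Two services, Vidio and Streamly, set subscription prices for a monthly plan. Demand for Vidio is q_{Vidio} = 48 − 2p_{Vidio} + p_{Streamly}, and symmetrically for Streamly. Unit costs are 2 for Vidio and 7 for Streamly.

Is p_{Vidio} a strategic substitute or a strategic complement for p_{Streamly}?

strategic complements

Vidio's profit: π = (p_{Vidio} − 2)(48 − 2p_{Vidio} + p_{Streamly}).
∂π/∂p_{Vidio} = 52 − 4p_{Vidio} + p_{Streamly} = 0 ⇒ p_{Vidio} = 13 + 0.25p_{Streamly}.
The best-response slope dp_{Vidio}/dp_{Streamly} = 0.25 > 0: the reaction function is upward-sloping, so the choices are strategic complements.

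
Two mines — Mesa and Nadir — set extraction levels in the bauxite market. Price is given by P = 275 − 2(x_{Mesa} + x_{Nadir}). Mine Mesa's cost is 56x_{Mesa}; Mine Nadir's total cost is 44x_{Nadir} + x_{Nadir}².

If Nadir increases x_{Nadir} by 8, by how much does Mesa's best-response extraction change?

Mine Mesa's profit: π = x_{Mesa}(275 − 2(x_{Mesa} + x_{Nadir})) − 56x_{Mesa}.
∂π/∂x_{Mesa} = 219 − 4x_{Mesa} − 2x_{Nadir} = 0, so x_{Mesa} = 54.75 − 0.5x_{Nadir}.
The reaction-function slope is −0.5, so an 8-unit rise in x_{Nadir} moves x_{Mesa} by −0.5 × 8 = −4. Mesa's best response falls — the actions are strategic substitutes.

-4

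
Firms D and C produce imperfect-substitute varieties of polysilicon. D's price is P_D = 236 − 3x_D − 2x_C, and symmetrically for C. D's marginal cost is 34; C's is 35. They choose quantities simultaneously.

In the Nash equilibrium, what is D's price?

109.9375

Firm D's profit: π = x_D(236 − 3x_D − 2x_C) − 34x_D.
∂π/∂x_D = 202 − 6x_D − 2x_C = 0 ⇒ x_D = 101/3 − (1/3)x_C.
Similarly x_C = 33.5 − (1/3)x_D.
Substituting the second reaction function into the first: x_D = 101/3 − (1/3)(33.5 − (1/3)x_D), which gives (8/9)x_D = 22.5 ⇒ x_D = 25.3125.
Then x_C = 33.5 − (1/3)·25.3125 = 25.0625.
P_D = 236 − 3·25.3125 − 2·25.0625 = 109.9375.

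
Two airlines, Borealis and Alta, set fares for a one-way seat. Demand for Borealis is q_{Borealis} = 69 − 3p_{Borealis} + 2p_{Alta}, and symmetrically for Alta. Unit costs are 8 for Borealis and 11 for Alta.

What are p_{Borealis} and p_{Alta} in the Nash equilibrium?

23.8125, 24.9375

Borealis's profit: π = (p_{Borealis} − 8)(69 − 3p_{Borealis} + 2p_{Alta}).
∂π/∂p_{Borealis} = 93 − 6p_{Borealis} + 2p_{Alta} = 0 ⇒ p_{Borealis} = 15.5 + (1/3)p_{Alta}.
Similarly p_{Alta} = 17 + (1/3)p_{Borealis}.
Substituting the second reaction function into the first: p_{Borealis} = 15.5 + (1/3)(17 + (1/3)p_{Borealis}), which gives (8/9)p_{Borealis} = 127/6 ⇒ p_{Borealis} = 23.8125.
Then p_{Alta} = 17 + (1/3)·23.8125 = 24.9375.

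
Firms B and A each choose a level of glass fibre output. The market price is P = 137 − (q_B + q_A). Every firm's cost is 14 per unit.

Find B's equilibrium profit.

1681

Firm B's profit: π = q_B(137 − (q_B + q_A)) − 14q_B.
∂π/∂q_B = 123 − 2q_B − q_A = 0, so q_B = 61.5 − 0.5q_A.
By symmetry q_A = q_B; substituting into the reaction function, 1.5q_B = 61.5 and q_B = 41.
Price P = 137 − 82 = 55.
B's profit: (55 − 14)·41 = 1681.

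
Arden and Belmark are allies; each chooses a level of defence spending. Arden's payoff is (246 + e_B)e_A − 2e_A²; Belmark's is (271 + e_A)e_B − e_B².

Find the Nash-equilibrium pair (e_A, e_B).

Expanding Arden's payoff: 246e_A + e_Be_A − 2e_A².
∂π/∂e_A = 246 + e_B − 4e_A = 0, so e_A = 61.5 + 0.25e_B.
Likewise for Belmark: e_B = 135.5 + 0.5e_A.
Plugging e_B into Arden's best response: e_A = 61.5 + 0.25(135.5 + 0.5e_A) ⇒ 0.875e_A = 95.375, so e_A = 109.
Then e_B = 135.5 + 0.5·109 = 190.

109, 190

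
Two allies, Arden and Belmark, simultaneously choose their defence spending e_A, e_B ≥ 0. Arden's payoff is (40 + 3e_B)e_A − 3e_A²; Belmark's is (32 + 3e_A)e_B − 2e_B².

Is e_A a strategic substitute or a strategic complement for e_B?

strategic complements

Expanding Arden's payoff: 40e_A + 3e_Be_A − 3e_A².
∂π/∂e_A = 40 + 3e_B − 6e_A = 0, so e_A = 20/3 + 0.5e_B.
The best-response slope de_A/de_B = 0.5 > 0: the reaction function is upward-sloping, so the choices are strategic complements.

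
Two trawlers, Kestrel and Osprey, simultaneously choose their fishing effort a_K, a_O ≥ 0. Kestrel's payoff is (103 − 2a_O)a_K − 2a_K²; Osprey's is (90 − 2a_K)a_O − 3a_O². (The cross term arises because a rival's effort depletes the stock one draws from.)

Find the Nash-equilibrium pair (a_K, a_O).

Expanding Kestrel's payoff: 103a_K − 2a_Oa_K − 2a_K².
∂π/∂a_K = 103 − 2a_O − 4a_K = 0, so a_K = 25.75 − 0.5a_O.
Likewise for Osprey: a_O = 15 − (1/3)a_K.
Plugging a_O into Kestrel's best response: a_K = 25.75 − 0.5(15 − (1/3)a_K) ⇒ (5/6)a_K = 18.25, so a_K = 21.9.
Then a_O = 15 − (1/3)·21.9 = 7.7.

21.9, 7.7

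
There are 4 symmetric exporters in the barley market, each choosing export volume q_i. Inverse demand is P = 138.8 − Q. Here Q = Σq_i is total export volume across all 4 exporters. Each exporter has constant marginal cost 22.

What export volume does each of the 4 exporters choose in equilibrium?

A representative exporter's profit is π_i = q_i(138.8 − Q) − 22q_i, with Q = q_i + Σ_{j≠i} q_j.
First-order condition: 116.8 − 2q_i − Σ_{j≠i} q_j = 0.
Imposing symmetry (q_j = q for all j) turns Σ_{j≠i} q_j into 3q, so 116.8 = 5q and q = 23.36.

23.36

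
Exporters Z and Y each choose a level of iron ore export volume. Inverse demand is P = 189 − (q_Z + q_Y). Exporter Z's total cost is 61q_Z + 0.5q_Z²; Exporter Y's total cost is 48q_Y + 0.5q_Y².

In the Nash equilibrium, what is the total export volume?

67.25

Exporter Z's profit: π = q_Z(189 − (q_Z + q_Y)) − 61q_Z − 0.5q_Z².
∂π/∂q_Z = 128 − 3q_Z − q_Y = 0, so q_Z = 128/3 − (1/3)q_Y.
By the same steps for Y: q_Y = 47 − (1/3)q_Z.
Plugging q_Y into Z's best response: q_Z = 128/3 − (1/3)(47 − (1/3)q_Z) ⇒ (8/9)q_Z = 27, so q_Z = 30.375.
Then q_Y = 47 − (1/3)·30.375 = 36.875.
Total export volume: 30.375 + 36.875 = 67.25.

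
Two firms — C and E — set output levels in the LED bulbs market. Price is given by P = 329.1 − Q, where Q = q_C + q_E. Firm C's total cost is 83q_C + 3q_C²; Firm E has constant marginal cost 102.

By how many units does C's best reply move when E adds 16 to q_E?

Firm C's profit: π = q_C(329.1 − (q_C + q_E)) − 83q_C − 3q_C².
∂π/∂q_C = 246.1 − 8q_C − q_E = 0, so q_C = 30.7625 − 0.125q_E.
The reaction-function slope is −0.125, so a 16-unit rise in q_E moves q_C by −0.125 × 16 = −2. C's best response falls — the actions are strategic substitutes.

-2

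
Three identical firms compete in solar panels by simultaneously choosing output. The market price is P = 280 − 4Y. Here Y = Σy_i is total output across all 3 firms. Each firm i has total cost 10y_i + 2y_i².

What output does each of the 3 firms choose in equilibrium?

A representative firm's profit is π_i = y_i(280 − 4Y) − 10y_i − 2y_i², with Y = y_i + Σ_{j≠i} y_j.
First-order condition: 270 − 12y_i − 4Σ_{j≠i} y_j = 0.
Imposing symmetry (y_j = y for all j) turns Σ_{j≠i} y_j into 2y, so 270 = 20y and y = 13.5.

13.5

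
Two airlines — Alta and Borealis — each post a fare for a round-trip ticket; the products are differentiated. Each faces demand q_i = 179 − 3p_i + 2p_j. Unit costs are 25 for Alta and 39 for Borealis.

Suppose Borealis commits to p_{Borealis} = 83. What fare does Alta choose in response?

Alta's profit: π = (p_{Alta} − 25)(179 − 3p_{Alta} + 2p_{Borealis}).
∂π/∂p_{Alta} = 254 − 6p_{Alta} + 2p_{Borealis} = 0 ⇒ p_{Alta} = 127/3 + (1/3)p_{Borealis}.
At p_{Borealis} = 83: p_{Alta} = 127/3 + (1/3)·83 = 70.

70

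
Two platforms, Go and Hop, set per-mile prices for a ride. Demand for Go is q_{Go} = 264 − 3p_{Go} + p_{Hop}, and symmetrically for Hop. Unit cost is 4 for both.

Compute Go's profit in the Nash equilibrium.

Go's profit: π = (p_{Go} − 4)(264 − 3p_{Go} + p_{Hop}).
∂π/∂p_{Go} = 276 − 6p_{Go} + p_{Hop} = 0 ⇒ p_{Go} = 46 + (1/6)p_{Hop}.
Setting p_{Go} = p_{Hop} in the reaction function: p_{Go} = 46 + (1/6)p_{Go}, so p_{Go} = 46 / (5/6) = 55.2.
q_{Go} = 264 − 3·55.2 + 55.2 = 153.6.
Profit = (55.2 − 4)·153.6 = 7864.32.

7864.32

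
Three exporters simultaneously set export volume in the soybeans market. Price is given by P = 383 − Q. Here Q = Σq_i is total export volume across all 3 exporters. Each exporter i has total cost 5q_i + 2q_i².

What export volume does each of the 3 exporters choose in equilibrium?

47.25

A representative exporter's profit is π_i = q_i(383 − Q) − 5q_i − 2q_i², with Q = q_i + Σ_{j≠i} q_j.
First-order condition: 378 − 6q_i − Σ_{j≠i} q_j = 0.
In a symmetric equilibrium every exporter chooses the same q, so Σ_{j≠i} q_j = 2q. The condition becomes 378 − 8q = 0, giving q = 378/8 = 47.25.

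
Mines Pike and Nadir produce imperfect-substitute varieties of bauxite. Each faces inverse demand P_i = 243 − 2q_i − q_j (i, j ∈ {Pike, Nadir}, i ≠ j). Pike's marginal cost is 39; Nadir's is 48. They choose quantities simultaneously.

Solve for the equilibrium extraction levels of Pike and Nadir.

41.4, 38.4

Mine Pike's profit: π = q_{Pike}(243 − 2q_{Pike} − q_{Nadir}) − 39q_{Pike}.
∂π/∂q_{Pike} = 204 − 4q_{Pike} − q_{Nadir} = 0 ⇒ q_{Pike} = 51 − 0.25q_{Nadir}.
Similarly q_{Nadir} = 48.75 − 0.25q_{Pike}.
Substituting the second reaction function into the first: q_{Pike} = 51 − 0.25(48.75 − 0.25q_{Pike}), which gives 0.9375q_{Pike} = 38.8125 ⇒ q_{Pike} = 41.4.
Then q_{Nadir} = 48.75 − 0.25·41.4 = 38.4.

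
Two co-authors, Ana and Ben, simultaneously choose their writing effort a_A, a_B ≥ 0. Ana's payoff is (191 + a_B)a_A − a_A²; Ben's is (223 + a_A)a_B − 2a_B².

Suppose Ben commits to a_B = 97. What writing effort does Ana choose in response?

144

Expanding Ana's payoff: 191a_A + a_Ba_A − a_A².
∂π/∂a_A = 191 + a_B − 2a_A = 0, so a_A = 95.5 + 0.5a_B.
At a_B = 97: a_A = 95.5 + 0.5·97 = 144.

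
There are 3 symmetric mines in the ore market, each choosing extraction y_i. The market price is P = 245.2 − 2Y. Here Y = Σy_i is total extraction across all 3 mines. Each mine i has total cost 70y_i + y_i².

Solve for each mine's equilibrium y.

A representative mine's profit is π_i = y_i(245.2 − 2Y) − 70y_i − y_i², with Y = y_i + Σ_{j≠i} y_j.
First-order condition: 175.2 − 6y_i − 2Σ_{j≠i} y_j = 0.
With identical mines, set every y_j = y: then 175.2 − 6y − 4y = 0, i.e. y = 175.2/10 = 17.52.

17.52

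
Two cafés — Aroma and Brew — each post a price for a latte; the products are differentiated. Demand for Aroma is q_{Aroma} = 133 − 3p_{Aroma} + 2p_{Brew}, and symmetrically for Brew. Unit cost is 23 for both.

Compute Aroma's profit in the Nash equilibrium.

2268.75

Aroma's profit: π = (p_{Aroma} − 23)(133 − 3p_{Aroma} + 2p_{Brew}).
∂π/∂p_{Aroma} = 202 − 6p_{Aroma} + 2p_{Brew} = 0 ⇒ p_{Aroma} = 101/3 + (1/3)p_{Brew}.
By symmetry p_{Brew} = p_{Aroma}; substituting into the reaction function, (2/3)p_{Aroma} = 101/3 and p_{Aroma} = 50.5.
q_{Aroma} = 133 − 3·50.5 + 2·50.5 = 82.5.
Profit = (50.5 − 23)·82.5 = 2268.75.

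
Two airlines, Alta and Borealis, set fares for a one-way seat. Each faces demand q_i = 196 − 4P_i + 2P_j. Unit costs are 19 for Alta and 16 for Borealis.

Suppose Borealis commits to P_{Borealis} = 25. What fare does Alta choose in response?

Alta's profit: π = (P_{Alta} − 19)(196 − 4P_{Alta} + 2P_{Borealis}).
∂π/∂P_{Alta} = 272 − 8P_{Alta} + 2P_{Borealis} = 0 ⇒ P_{Alta} = 34 + 0.25P_{Borealis}.
At P_{Borealis} = 25: P_{Alta} = 34 + 0.25·25 = 40.25.

40.25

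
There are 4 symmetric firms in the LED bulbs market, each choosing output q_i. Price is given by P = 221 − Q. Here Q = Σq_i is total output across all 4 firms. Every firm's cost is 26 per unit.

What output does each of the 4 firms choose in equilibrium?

39

A representative firm's profit is π_i = q_i(221 − Q) − 26q_i, with Q = q_i + Σ_{j≠i} q_j.
First-order condition: 195 − 2q_i − Σ_{j≠i} q_j = 0.
In a symmetric equilibrium every firm chooses the same q, so Σ_{j≠i} q_j = 3q. The condition becomes 195 − 5q = 0, giving q = 195/5 = 39.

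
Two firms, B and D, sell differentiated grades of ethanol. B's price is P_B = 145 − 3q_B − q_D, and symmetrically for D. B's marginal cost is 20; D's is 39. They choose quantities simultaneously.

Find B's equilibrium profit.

Firm B's profit: π = q_B(145 − 3q_B − q_D) − 20q_B.
∂π/∂q_B = 125 − 6q_B − q_D = 0 ⇒ q_B = 125/6 − (1/6)q_D.
Similarly q_D = 53/3 − (1/6)q_B.
Substituting the second reaction function into the first: q_B = 125/6 − (1/6)(53/3 − (1/6)q_B), which gives (35/36)q_B = 161/9 ⇒ q_B = 18.4.
Then q_D = 53/3 − (1/6)·18.4 = 14.6.
P_B = 145 − 3·18.4 − 14.6 = 75.2.
Profit = (75.2 − 20)·18.4 = 1015.68.

1015.68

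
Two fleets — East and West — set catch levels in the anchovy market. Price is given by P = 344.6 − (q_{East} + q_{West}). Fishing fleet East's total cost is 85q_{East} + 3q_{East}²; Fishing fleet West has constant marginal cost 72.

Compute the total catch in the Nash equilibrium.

Fishing fleet East's profit: π = q_{East}(344.6 − (q_{East} + q_{West})) − 85q_{East} − 3q_{East}².
∂π/∂q_{East} = 259.6 − 8q_{East} − q_{West} = 0, so q_{East} = 32.45 − 0.125q_{West}.
For West: ∂π/∂q_{West} = 272.6 − 2q_{West} − q_{East} = 0 ⇒ q_{West} = 136.3 − 0.5q_{East}.
Plugging q_{West} into East's best response: q_{East} = 32.45 − 0.125(136.3 − 0.5q_{East}) ⇒ 0.9375q_{East} = 15.4125, so q_{East} = 16.44.
Then q_{West} = 136.3 − 0.5·16.44 = 128.08.
Total catch: 16.44 + 128.08 = 144.52.

144.52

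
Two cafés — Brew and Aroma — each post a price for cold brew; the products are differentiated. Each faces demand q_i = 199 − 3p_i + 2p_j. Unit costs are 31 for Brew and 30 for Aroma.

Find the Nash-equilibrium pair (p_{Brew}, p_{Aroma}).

72.8125, 72.4375

Brew's profit: π = (p_{Brew} − 31)(199 − 3p_{Brew} + 2p_{Aroma}).
∂π/∂p_{Brew} = 292 − 6p_{Brew} + 2p_{Aroma} = 0 ⇒ p_{Brew} = 146/3 + (1/3)p_{Aroma}.
Similarly p_{Aroma} = 289/6 + (1/3)p_{Brew}.
Solving the two reaction functions simultaneously: (1 − (1/3)(1/3))p_{Brew} = 146/3 + (1/3)·(289/6), so (8/9)p_{Brew} = 1165/18 and p_{Brew} = 72.8125.
Then p_{Aroma} = 289/6 + (1/3)·72.8125 = 72.4375.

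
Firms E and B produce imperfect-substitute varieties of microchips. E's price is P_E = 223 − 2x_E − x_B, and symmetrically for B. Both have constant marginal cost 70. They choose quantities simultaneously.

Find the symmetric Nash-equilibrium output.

30.6

Firm E's profit: π = x_E(223 − 2x_E − x_B) − 70x_E.
∂π/∂x_E = 153 − 4x_E − x_B = 0 ⇒ x_E = 38.25 − 0.25x_B.
Setting x_E = x_B in the reaction function: x_E = 38.25 − 0.25x_E, so x_E = 38.25 / 1.25 = 30.6.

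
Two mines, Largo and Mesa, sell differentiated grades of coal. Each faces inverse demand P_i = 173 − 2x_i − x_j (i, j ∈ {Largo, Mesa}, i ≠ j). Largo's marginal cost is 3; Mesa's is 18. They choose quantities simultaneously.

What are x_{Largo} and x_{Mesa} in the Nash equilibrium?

Mine Largo's profit: π = x_{Largo}(173 − 2x_{Largo} − x_{Mesa}) − 3x_{Largo}.
∂π/∂x_{Largo} = 170 − 4x_{Largo} − x_{Mesa} = 0 ⇒ x_{Largo} = 42.5 − 0.25x_{Mesa}.
Similarly x_{Mesa} = 38.75 − 0.25x_{Largo}.
Substituting the second reaction function into the first: x_{Largo} = 42.5 − 0.25(38.75 − 0.25x_{Largo}), which gives 0.9375x_{Largo} = 32.8125 ⇒ x_{Largo} = 35.
Then x_{Mesa} = 38.75 − 0.25·35 = 30.

35, 30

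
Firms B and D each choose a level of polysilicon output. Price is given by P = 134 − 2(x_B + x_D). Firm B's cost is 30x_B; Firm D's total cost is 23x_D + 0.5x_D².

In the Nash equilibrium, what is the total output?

Firm B's profit: π = x_B(134 − 2(x_B + x_D)) − 30x_B.
∂π/∂x_B = 104 − 4x_B − 2x_D = 0, so x_B = 26 − 0.5x_D.
For D: ∂π/∂x_D = 111 − 5x_D − 2x_B = 0 ⇒ x_D = 22.2 − 0.4x_B.
Substituting the second reaction function into the first: x_B = 26 − 0.5(22.2 − 0.4x_B), which gives 0.8x_B = 14.9 ⇒ x_B = 18.625.
Then x_D = 22.2 − 0.4·18.625 = 14.75.
Total output: 18.625 + 14.75 = 33.375.

33.375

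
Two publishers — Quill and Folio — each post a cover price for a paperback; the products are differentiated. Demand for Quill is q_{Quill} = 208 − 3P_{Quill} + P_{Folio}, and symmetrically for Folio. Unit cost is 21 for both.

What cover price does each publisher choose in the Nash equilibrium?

Quill's profit: π = (P_{Quill} − 21)(208 − 3P_{Quill} + P_{Folio}).
∂π/∂P_{Quill} = 271 − 6P_{Quill} + P_{Folio} = 0 ⇒ P_{Quill} = 271/6 + (1/6)P_{Folio}.
Setting P_{Quill} = P_{Folio} in the reaction function: P_{Quill} = 271/6 + (1/6)P_{Quill}, so P_{Quill} = (271/6) / (5/6) = 54.2.

54.2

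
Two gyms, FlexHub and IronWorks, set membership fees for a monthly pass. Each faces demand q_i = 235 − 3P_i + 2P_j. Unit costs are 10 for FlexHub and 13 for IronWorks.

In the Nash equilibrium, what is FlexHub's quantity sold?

170.4375

FlexHub's profit: π = (P_{FlexHub} − 10)(235 − 3P_{FlexHub} + 2P_{IronWorks}).
∂π/∂P_{FlexHub} = 265 − 6P_{FlexHub} + 2P_{IronWorks} = 0 ⇒ P_{FlexHub} = 265/6 + (1/3)P_{IronWorks}.
Similarly P_{IronWorks} = 137/3 + (1/3)P_{FlexHub}.
Solving the two reaction functions simultaneously: (1 − (1/3)(1/3))P_{FlexHub} = 265/6 + (1/3)·(137/3), so (8/9)P_{FlexHub} = 1069/18 and P_{FlexHub} = 66.8125.
Then P_{IronWorks} = 137/3 + (1/3)·66.8125 = 67.9375.
q_{FlexHub} = 235 − 3·66.8125 + 2·67.9375 = 170.4375.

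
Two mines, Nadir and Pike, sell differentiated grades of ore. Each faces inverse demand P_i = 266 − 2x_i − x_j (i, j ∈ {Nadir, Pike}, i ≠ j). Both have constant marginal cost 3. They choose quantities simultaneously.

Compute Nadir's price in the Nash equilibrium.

108.2

Mine Nadir's profit: π = x_{Nadir}(266 − 2x_{Nadir} − x_{Pike}) − 3x_{Nadir}.
∂π/∂x_{Nadir} = 263 − 4x_{Nadir} − x_{Pike} = 0 ⇒ x_{Nadir} = 65.75 − 0.25x_{Pike}.
Setting x_{Nadir} = x_{Pike} in the reaction function: x_{Nadir} = 65.75 − 0.25x_{Nadir}, so x_{Nadir} = 65.75 / 1.25 = 52.6.
P_{Nadir} = 266 − 2·52.6 − 52.6 = 108.2.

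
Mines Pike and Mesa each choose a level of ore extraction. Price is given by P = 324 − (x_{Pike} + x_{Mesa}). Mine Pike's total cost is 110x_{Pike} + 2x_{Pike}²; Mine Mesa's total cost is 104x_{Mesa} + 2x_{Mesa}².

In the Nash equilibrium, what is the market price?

Mine Pike's profit: π = x_{Pike}(324 − (x_{Pike} + x_{Mesa})) − 110x_{Pike} − 2x_{Pike}².
∂π/∂x_{Pike} = 214 − 6x_{Pike} − x_{Mesa} = 0, so x_{Pike} = 107/3 − (1/6)x_{Mesa}.
By the same steps for Mesa: x_{Mesa} = 110/3 − (1/6)x_{Pike}.
Plugging x_{Mesa} into Pike's best response: x_{Pike} = 107/3 − (1/6)(110/3 − (1/6)x_{Pike}) ⇒ (35/36)x_{Pike} = 266/9, so x_{Pike} = 30.4.
Then x_{Mesa} = 110/3 − (1/6)·30.4 = 31.6.
Equilibrium price: P = 324 − 62 = 262.

262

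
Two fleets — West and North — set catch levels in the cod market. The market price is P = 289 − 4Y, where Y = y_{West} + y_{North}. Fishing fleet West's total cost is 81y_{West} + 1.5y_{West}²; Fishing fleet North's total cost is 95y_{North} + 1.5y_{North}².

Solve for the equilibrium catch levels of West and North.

14.4, 12.4

Fishing fleet West's profit: π = y_{West}(289 − 4(y_{West} + y_{North})) − 81y_{West} − 1.5y_{West}².
∂π/∂y_{West} = 208 − 11y_{West} − 4y_{North} = 0, so y_{West} = 208/11 − (4/11)y_{North}.
By the same steps for North: y_{North} = 194/11 − (4/11)y_{West}.
Plugging y_{North} into West's best response: y_{West} = 208/11 − (4/11)(194/11 − (4/11)y_{West}) ⇒ (105/121)y_{West} = 1512/121, so y_{West} = 14.4.
Then y_{North} = 194/11 − (4/11)·14.4 = 12.4.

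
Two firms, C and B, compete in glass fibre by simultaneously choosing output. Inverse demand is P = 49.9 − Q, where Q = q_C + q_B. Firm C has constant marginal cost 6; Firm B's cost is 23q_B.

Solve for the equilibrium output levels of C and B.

20.3, 3.3

Firm C's profit: π = q_C(49.9 − (q_C + q_B)) − 6q_C.
∂π/∂q_C = 43.9 − 2q_C − q_B = 0, so q_C = 21.95 − 0.5q_B.
By the same steps for B: q_B = 13.45 − 0.5q_C.
Substituting the second reaction function into the first: q_C = 21.95 − 0.5(13.45 − 0.5q_C), which gives 0.75q_C = 15.225 ⇒ q_C = 20.3.
Then q_B = 13.45 − 0.5·20.3 = 3.3.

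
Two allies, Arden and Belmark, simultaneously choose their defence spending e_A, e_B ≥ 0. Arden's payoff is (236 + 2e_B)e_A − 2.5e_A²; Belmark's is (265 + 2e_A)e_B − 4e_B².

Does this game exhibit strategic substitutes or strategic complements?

Expanding Arden's payoff: 236e_A + 2e_Be_A − 2.5e_A².
∂π/∂e_A = 236 + 2e_B − 5e_A = 0, so e_A = 47.2 + 0.4e_B.
The best-response slope de_A/de_B = 0.4 > 0: the reaction function is upward-sloping, so the choices are strategic complements.

strategic complements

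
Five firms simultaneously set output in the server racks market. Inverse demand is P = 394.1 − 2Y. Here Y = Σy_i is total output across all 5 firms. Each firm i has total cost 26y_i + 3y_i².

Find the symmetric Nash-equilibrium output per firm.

A representative firm's profit is π_i = y_i(394.1 − 2Y) − 26y_i − 3y_i², with Y = y_i + Σ_{j≠i} y_j.
First-order condition: 368.1 − 10y_i − 2Σ_{j≠i} y_j = 0.
Imposing symmetry (y_j = y for all j) turns Σ_{j≠i} y_j into 4y, so 368.1 = 18y and y = 20.45.

20.45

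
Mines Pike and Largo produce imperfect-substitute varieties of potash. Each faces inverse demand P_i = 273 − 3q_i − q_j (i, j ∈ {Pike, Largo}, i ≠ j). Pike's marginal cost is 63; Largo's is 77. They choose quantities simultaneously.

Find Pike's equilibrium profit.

Mine Pike's profit: π = q_{Pike}(273 − 3q_{Pike} − q_{Largo}) − 63q_{Pike}.
∂π/∂q_{Pike} = 210 − 6q_{Pike} − q_{Largo} = 0 ⇒ q_{Pike} = 35 − (1/6)q_{Largo}.
Similarly q_{Largo} = 98/3 − (1/6)q_{Pike}.
Solving the two reaction functions simultaneously: (1 − (−1/6)(−1/6))q_{Pike} = 35 − (1/6)·(98/3), so (35/36)q_{Pike} = 266/9 and q_{Pike} = 30.4.
Then q_{Largo} = 98/3 − (1/6)·30.4 = 27.6.
P_{Pike} = 273 − 3·30.4 − 27.6 = 154.2.
Profit = (154.2 − 63)·30.4 = 2772.48.

2772.48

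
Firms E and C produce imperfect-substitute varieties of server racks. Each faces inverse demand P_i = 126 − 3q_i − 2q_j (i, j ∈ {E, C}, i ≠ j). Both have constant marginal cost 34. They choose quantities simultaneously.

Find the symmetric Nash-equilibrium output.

11.5

Firm E's profit: π = q_E(126 − 3q_E − 2q_C) − 34q_E.
∂π/∂q_E = 92 − 6q_E − 2q_C = 0 ⇒ q_E = 46/3 − (1/3)q_C.
Setting q_E = q_C in the reaction function: q_E = 46/3 − (1/3)q_E, so q_E = (46/3) / (4/3) = 11.5.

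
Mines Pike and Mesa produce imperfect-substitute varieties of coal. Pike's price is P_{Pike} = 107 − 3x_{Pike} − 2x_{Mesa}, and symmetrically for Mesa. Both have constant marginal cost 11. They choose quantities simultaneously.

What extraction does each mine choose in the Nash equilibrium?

12

Mine Pike's profit: π = x_{Pike}(107 − 3x_{Pike} − 2x_{Mesa}) − 11x_{Pike}.
∂π/∂x_{Pike} = 96 − 6x_{Pike} − 2x_{Mesa} = 0 ⇒ x_{Pike} = 16 − (1/3)x_{Mesa}.
By symmetry x_{Mesa} = x_{Pike}; substituting into the reaction function, (4/3)x_{Pike} = 16 and x_{Pike} = 12.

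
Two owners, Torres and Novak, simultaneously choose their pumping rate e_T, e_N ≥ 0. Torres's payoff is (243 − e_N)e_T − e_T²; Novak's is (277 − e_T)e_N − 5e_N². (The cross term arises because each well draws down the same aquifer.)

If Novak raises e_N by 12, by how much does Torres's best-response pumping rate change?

-6

Expanding Torres's payoff: 243e_T − e_Ne_T − e_T².
∂π/∂e_T = 243 − e_N − 2e_T = 0, so e_T = 121.5 − 0.5e_N.
The reaction-function slope is −0.5, so a 12-unit rise in e_N moves e_T by −0.5 × 12 = −6. Torres's best response falls — the actions are strategic substitutes.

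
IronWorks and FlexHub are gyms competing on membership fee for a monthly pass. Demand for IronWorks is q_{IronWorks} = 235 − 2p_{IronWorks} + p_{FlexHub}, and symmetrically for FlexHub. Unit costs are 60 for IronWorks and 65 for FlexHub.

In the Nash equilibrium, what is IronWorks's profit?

6962

IronWorks's profit: π = (p_{IronWorks} − 60)(235 − 2p_{IronWorks} + p_{FlexHub}).
∂π/∂p_{IronWorks} = 355 − 4p_{IronWorks} + p_{FlexHub} = 0 ⇒ p_{IronWorks} = 88.75 + 0.25p_{FlexHub}.
Similarly p_{FlexHub} = 91.25 + 0.25p_{IronWorks}.
Substituting the second reaction function into the first: p_{IronWorks} = 88.75 + 0.25(91.25 + 0.25p_{IronWorks}), which gives 0.9375p_{IronWorks} = 111.5625 ⇒ p_{IronWorks} = 119.
Then p_{FlexHub} = 91.25 + 0.25·119 = 121.
q_{IronWorks} = 235 − 2·119 + 121 = 118.
Profit = (119 − 60)·118 = 6962.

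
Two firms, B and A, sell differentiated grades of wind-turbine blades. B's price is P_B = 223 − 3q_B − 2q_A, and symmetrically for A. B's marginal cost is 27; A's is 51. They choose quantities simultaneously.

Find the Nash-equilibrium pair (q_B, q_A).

26, 20

Firm B's profit: π = q_B(223 − 3q_B − 2q_A) − 27q_B.
∂π/∂q_B = 196 − 6q_B − 2q_A = 0 ⇒ q_B = 98/3 − (1/3)q_A.
Similarly q_A = 86/3 − (1/3)q_B.
Plugging q_A into B's best response: q_B = 98/3 − (1/3)(86/3 − (1/3)q_B) ⇒ (8/9)q_B = 208/9, so q_B = 26.
Then q_A = 86/3 − (1/3)·26 = 20.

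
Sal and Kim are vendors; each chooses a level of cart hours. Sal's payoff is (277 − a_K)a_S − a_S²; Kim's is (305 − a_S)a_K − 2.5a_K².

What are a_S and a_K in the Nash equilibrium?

120, 37

Expanding Sal's payoff: 277a_S − a_Ka_S − a_S².
∂π/∂a_S = 277 − a_K − 2a_S = 0, so a_S = 138.5 − 0.5a_K.
Likewise for Kim: a_K = 61 − 0.2a_S.
Substituting the second reaction function into the first: a_S = 138.5 − 0.5(61 − 0.2a_S), which gives 0.9a_S = 108 ⇒ a_S = 120.
Then a_K = 61 − 0.2·120 = 37.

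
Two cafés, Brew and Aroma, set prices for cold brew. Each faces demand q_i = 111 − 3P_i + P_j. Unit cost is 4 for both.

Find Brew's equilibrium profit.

1273.08

Brew's profit: π = (P_{Brew} − 4)(111 − 3P_{Brew} + P_{Aroma}).
∂π/∂P_{Brew} = 123 − 6P_{Brew} + P_{Aroma} = 0 ⇒ P_{Brew} = 20.5 + (1/6)P_{Aroma}.
Setting P_{Brew} = P_{Aroma} in the reaction function: P_{Brew} = 20.5 + (1/6)P_{Brew}, so P_{Brew} = 20.5 / (5/6) = 24.6.
q_{Brew} = 111 − 3·24.6 + 24.6 = 61.8.
Profit = (24.6 − 4)·61.8 = 1273.08.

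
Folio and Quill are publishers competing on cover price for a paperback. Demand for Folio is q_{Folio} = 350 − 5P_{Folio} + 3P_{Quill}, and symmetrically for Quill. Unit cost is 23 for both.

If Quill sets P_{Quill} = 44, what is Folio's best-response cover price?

Folio's profit: π = (P_{Folio} − 23)(350 − 5P_{Folio} + 3P_{Quill}).
∂π/∂P_{Folio} = 465 − 10P_{Folio} + 3P_{Quill} = 0 ⇒ P_{Folio} = 46.5 + 0.3P_{Quill}.
At P_{Quill} = 44: P_{Folio} = 46.5 + 0.3·44 = 59.7.

59.7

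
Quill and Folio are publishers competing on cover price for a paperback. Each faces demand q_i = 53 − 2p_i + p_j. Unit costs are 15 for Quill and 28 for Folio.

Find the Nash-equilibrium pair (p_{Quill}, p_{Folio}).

29.4, 34.6

Quill's profit: π = (p_{Quill} − 15)(53 − 2p_{Quill} + p_{Folio}).
∂π/∂p_{Quill} = 83 − 4p_{Quill} + p_{Folio} = 0 ⇒ p_{Quill} = 20.75 + 0.25p_{Folio}.
Similarly p_{Folio} = 27.25 + 0.25p_{Quill}.
Substituting the second reaction function into the first: p_{Quill} = 20.75 + 0.25(27.25 + 0.25p_{Quill}), which gives 0.9375p_{Quill} = 27.5625 ⇒ p_{Quill} = 29.4.
Then p_{Folio} = 27.25 + 0.25·29.4 = 34.6.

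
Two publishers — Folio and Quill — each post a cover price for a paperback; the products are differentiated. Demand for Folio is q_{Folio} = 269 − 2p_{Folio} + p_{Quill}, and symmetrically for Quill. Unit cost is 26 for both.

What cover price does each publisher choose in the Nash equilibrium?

107

Folio's profit: π = (p_{Folio} − 26)(269 − 2p_{Folio} + p_{Quill}).
∂π/∂p_{Folio} = 321 − 4p_{Folio} + p_{Quill} = 0 ⇒ p_{Folio} = 80.25 + 0.25p_{Quill}.
Setting p_{Folio} = p_{Quill} in the reaction function: p_{Folio} = 80.25 + 0.25p_{Folio}, so p_{Folio} = 80.25 / 0.75 = 107.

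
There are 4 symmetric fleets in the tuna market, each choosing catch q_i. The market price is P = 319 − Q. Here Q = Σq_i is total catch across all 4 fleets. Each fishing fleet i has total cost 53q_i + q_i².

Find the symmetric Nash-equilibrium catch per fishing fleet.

A representative fishing fleet's profit is π_i = q_i(319 − Q) − 53q_i − q_i², with Q = q_i + Σ_{j≠i} q_j.
First-order condition: 266 − 4q_i − Σ_{j≠i} q_j = 0.
In a symmetric equilibrium every fishing fleet chooses the same q, so Σ_{j≠i} q_j = 3q. The condition becomes 266 − 7q = 0, giving q = 266/7 = 38.

38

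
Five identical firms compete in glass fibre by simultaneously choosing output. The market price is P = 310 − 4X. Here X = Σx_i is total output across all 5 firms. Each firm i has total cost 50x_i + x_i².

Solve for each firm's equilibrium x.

10

A representative firm's profit is π_i = x_i(310 − 4X) − 50x_i − x_i², with X = x_i + Σ_{j≠i} x_j.
First-order condition: 260 − 10x_i − 4Σ_{j≠i} x_j = 0.
With identical firms, set every x_j = x: then 260 − 10x − 16x = 0, i.e. x = 260/26 = 10.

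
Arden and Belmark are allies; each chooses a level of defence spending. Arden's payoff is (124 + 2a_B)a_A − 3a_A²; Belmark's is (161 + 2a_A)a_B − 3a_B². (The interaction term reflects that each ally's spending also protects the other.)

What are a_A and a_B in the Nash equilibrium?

33.3125, 37.9375

Expanding Arden's payoff: 124a_A + 2a_Ba_A − 3a_A².
∂π/∂a_A = 124 + 2a_B − 6a_A = 0, so a_A = 62/3 + (1/3)a_B.
Likewise for Belmark: a_B = 161/6 + (1/3)a_A.
Substituting the second reaction function into the first: a_A = 62/3 + (1/3)(161/6 + (1/3)a_A), which gives (8/9)a_A = 533/18 ⇒ a_A = 33.3125.
Then a_B = 161/6 + (1/3)·33.3125 = 37.9375.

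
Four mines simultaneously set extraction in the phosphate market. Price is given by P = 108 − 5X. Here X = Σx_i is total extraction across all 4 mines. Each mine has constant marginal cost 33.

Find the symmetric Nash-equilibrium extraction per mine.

3

A representative mine's profit is π_i = x_i(108 − 5X) − 33x_i, with X = x_i + Σ_{j≠i} x_j.
First-order condition: 75 − 10x_i − 5Σ_{j≠i} x_j = 0.
In a symmetric equilibrium every mine chooses the same x, so Σ_{j≠i} x_j = 3x. The condition becomes 75 − 25x = 0, giving x = 75/25 = 3.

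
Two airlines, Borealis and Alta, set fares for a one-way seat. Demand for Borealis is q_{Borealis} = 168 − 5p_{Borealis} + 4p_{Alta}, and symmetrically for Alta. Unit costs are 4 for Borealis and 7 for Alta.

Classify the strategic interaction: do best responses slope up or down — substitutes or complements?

strategic complements

Borealis's profit: π = (p_{Borealis} − 4)(168 − 5p_{Borealis} + 4p_{Alta}).
∂π/∂p_{Borealis} = 188 − 10p_{Borealis} + 4p_{Alta} = 0 ⇒ p_{Borealis} = 18.8 + 0.4p_{Alta}.
The best-response slope dp_{Borealis}/dp_{Alta} = 0.4 > 0: the reaction function is upward-sloping, so the choices are strategic complements.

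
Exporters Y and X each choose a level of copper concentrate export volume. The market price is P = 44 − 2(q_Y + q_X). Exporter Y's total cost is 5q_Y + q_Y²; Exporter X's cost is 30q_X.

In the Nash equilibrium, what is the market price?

30.6

Exporter Y's profit: π = q_Y(44 − 2(q_Y + q_X)) − 5q_Y − q_Y².
∂π/∂q_Y = 39 − 6q_Y − 2q_X = 0, so q_Y = 6.5 − (1/3)q_X.
For X: ∂π/∂q_X = 14 − 4q_X − 2q_Y = 0 ⇒ q_X = 3.5 − 0.5q_Y.
Solving the two reaction functions simultaneously: (1 − (−1/3)(−0.5))q_Y = 6.5 − (1/3)·3.5, so (5/6)q_Y = 16/3 and q_Y = 6.4.
Then q_X = 3.5 − 0.5·6.4 = 0.3.
Equilibrium price: P = 44 − 2·6.7 = 30.6.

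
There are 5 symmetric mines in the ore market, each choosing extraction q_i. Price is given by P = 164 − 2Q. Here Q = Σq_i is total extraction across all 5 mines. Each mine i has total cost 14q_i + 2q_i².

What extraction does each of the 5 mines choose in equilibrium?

A representative mine's profit is π_i = q_i(164 − 2Q) − 14q_i − 2q_i², with Q = q_i + Σ_{j≠i} q_j.
First-order condition: 150 − 8q_i − 2Σ_{j≠i} q_j = 0.
Imposing symmetry (q_j = q for all j) turns Σ_{j≠i} q_j into 4q, so 150 = 16q and q = 9.375.

9.375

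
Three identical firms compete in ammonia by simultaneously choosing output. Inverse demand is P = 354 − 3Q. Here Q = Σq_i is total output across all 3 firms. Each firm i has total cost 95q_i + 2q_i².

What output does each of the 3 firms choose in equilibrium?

A representative firm's profit is π_i = q_i(354 − 3Q) − 95q_i − 2q_i², with Q = q_i + Σ_{j≠i} q_j.
First-order condition: 259 − 10q_i − 3Σ_{j≠i} q_j = 0.
With identical firms, set every q_j = q: then 259 − 10q − 6q = 0, i.e. q = 259/16 = 16.1875.

16.1875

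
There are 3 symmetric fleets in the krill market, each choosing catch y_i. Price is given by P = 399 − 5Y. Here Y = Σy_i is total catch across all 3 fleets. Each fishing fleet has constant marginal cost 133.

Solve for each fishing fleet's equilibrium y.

A representative fishing fleet's profit is π_i = y_i(399 − 5Y) − 133y_i, with Y = y_i + Σ_{j≠i} y_j.
First-order condition: 266 − 10y_i − 5Σ_{j≠i} y_j = 0.
With identical fishing fleets, set every y_j = y: then 266 − 10y − 10y = 0, i.e. y = 266/20 = 13.3.

13.3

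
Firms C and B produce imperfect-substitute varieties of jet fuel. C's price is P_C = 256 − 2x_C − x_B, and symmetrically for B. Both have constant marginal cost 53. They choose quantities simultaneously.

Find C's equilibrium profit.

3296.72

Firm C's profit: π = x_C(256 − 2x_C − x_B) − 53x_C.
∂π/∂x_C = 203 − 4x_C − x_B = 0 ⇒ x_C = 50.75 − 0.25x_B.
The game is symmetric, so in equilibrium x_B = x_C: the reaction function gives 1.25x_C = 50.75, hence x_C = 40.6.
P_C = 256 − 2·40.6 − 40.6 = 134.2.
Profit = (134.2 − 53)·40.6 = 3296.72.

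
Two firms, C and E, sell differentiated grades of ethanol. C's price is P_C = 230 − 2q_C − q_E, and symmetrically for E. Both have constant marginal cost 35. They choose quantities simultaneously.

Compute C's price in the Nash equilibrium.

Firm C's profit: π = q_C(230 − 2q_C − q_E) − 35q_C.
∂π/∂q_C = 195 − 4q_C − q_E = 0 ⇒ q_C = 48.75 − 0.25q_E.
Setting q_C = q_E in the reaction function: q_C = 48.75 − 0.25q_C, so q_C = 48.75 / 1.25 = 39.
P_C = 230 − 2·39 − 39 = 113.

113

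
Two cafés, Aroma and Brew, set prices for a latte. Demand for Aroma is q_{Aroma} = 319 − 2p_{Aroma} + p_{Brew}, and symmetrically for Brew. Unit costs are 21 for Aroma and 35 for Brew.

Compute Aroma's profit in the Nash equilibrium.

Aroma's profit: π = (p_{Aroma} − 21)(319 − 2p_{Aroma} + p_{Brew}).
∂π/∂p_{Aroma} = 361 − 4p_{Aroma} + p_{Brew} = 0 ⇒ p_{Aroma} = 90.25 + 0.25p_{Brew}.
Similarly p_{Brew} = 97.25 + 0.25p_{Aroma}.
Solving the two reaction functions simultaneously: (1 − (0.25)(0.25))p_{Aroma} = 90.25 + 0.25·97.25, so 0.9375p_{Aroma} = 114.5625 and p_{Aroma} = 122.2.
Then p_{Brew} = 97.25 + 0.25·122.2 = 127.8.
q_{Aroma} = 319 − 2·122.2 + 127.8 = 202.4.
Profit = (122.2 − 21)·202.4 = 20482.88.

20482.88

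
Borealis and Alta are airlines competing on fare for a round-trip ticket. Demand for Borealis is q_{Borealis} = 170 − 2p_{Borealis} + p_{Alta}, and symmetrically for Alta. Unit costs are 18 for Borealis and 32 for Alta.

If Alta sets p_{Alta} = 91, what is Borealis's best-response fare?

Borealis's profit: π = (p_{Borealis} − 18)(170 − 2p_{Borealis} + p_{Alta}).
∂π/∂p_{Borealis} = 206 − 4p_{Borealis} + p_{Alta} = 0 ⇒ p_{Borealis} = 51.5 + 0.25p_{Alta}.
At p_{Alta} = 91: p_{Borealis} = 51.5 + 0.25·91 = 74.25.

74.25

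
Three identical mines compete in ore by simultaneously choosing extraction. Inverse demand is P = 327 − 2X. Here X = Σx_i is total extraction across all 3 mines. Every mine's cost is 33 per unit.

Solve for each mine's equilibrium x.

A representative mine's profit is π_i = x_i(327 − 2X) − 33x_i, with X = x_i + Σ_{j≠i} x_j.
First-order condition: 294 − 4x_i − 2Σ_{j≠i} x_j = 0.
With identical mines, set every x_j = x: then 294 − 4x − 4x = 0, i.e. x = 294/8 = 36.75.

36.75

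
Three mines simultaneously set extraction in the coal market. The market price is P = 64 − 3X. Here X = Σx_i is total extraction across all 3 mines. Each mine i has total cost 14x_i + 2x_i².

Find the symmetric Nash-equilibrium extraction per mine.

3.125

A representative mine's profit is π_i = x_i(64 − 3X) − 14x_i − 2x_i², with X = x_i + Σ_{j≠i} x_j.
First-order condition: 50 − 10x_i − 3Σ_{j≠i} x_j = 0.
With identical mines, set every x_j = x: then 50 − 10x − 6x = 0, i.e. x = 50/16 = 3.125.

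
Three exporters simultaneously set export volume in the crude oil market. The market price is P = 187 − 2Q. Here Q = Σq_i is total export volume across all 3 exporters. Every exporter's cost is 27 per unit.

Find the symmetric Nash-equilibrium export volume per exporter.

A representative exporter's profit is π_i = q_i(187 − 2Q) − 27q_i, with Q = q_i + Σ_{j≠i} q_j.
First-order condition: 160 − 4q_i − 2Σ_{j≠i} q_j = 0.
With identical exporters, set every q_j = q: then 160 − 4q − 4q = 0, i.e. q = 160/8 = 20.

20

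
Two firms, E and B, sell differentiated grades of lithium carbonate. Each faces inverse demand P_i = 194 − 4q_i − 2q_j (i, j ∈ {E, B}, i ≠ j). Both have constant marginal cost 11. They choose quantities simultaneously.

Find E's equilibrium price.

Firm E's profit: π = q_E(194 − 4q_E − 2q_B) − 11q_E.
∂π/∂q_E = 183 − 8q_E − 2q_B = 0 ⇒ q_E = 22.875 − 0.25q_B.
The game is symmetric, so in equilibrium q_B = q_E: the reaction function gives 1.25q_E = 22.875, hence q_E = 18.3.
P_E = 194 − 4·18.3 − 2·18.3 = 84.2.

84.2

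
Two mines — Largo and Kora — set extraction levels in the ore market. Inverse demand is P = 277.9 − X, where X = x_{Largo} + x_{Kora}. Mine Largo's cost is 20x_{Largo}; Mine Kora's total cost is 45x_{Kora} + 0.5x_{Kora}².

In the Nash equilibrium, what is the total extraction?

149.74

Mine Largo's profit: π = x_{Largo}(277.9 − (x_{Largo} + x_{Kora})) − 20x_{Largo}.
∂π/∂x_{Largo} = 257.9 − 2x_{Largo} − x_{Kora} = 0, so x_{Largo} = 128.95 − 0.5x_{Kora}.
For Kora: ∂π/∂x_{Kora} = 232.9 − 3x_{Kora} − x_{Largo} = 0 ⇒ x_{Kora} = 2329/30 − (1/3)x_{Largo}.
Substituting the second reaction function into the first: x_{Largo} = 128.95 − 0.5(2329/30 − (1/3)x_{Largo}), which gives (5/6)x_{Largo} = 1352/15 ⇒ x_{Largo} = 108.16.
Then x_{Kora} = 2329/30 − (1/3)·108.16 = 41.58.
Total extraction: 108.16 + 41.58 = 149.74.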